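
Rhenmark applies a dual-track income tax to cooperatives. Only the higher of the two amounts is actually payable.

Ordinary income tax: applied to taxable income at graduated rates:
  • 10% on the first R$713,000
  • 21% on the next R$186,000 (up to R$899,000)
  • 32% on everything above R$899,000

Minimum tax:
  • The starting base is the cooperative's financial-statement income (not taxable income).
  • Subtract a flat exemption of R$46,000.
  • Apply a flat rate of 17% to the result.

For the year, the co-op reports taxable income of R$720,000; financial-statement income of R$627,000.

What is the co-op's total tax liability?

R$98,770

Ordinary income tax:
  R$713,000 × 10% = R$71,300
  R$7,000 × 21% = R$1,470
  → R$72,770

Minimum tax:
  Base (financial-statement income): R$627,000
  Less exemption R$46,000 → base R$581,000
  R$581,000 × 17% = R$98,770

R$98,770 > R$72,770, so the minimum tax is the binding amount.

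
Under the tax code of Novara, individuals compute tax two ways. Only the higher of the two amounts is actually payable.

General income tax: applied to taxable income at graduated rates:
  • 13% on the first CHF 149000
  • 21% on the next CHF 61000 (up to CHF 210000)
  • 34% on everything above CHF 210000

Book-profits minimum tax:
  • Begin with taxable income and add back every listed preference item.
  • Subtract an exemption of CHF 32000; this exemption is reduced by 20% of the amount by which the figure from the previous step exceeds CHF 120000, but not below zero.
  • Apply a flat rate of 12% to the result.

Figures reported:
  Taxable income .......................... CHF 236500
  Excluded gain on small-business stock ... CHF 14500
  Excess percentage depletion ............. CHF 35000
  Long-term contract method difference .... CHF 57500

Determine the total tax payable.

CHF 41220

General income tax:
  CHF 149000 × 13% = CHF 19370
  CHF 61000 × 21% = CHF 12810
  CHF 26500 × 34% = CHF 9010
  → CHF 41190

Book-profits minimum tax:
  Adjusted income: CHF 236500 + CHF 14500 + CHF 35000 + CHF 57500 = CHF 343500
  Exemption: 20% × (CHF 343500 − CHF 120000) = CHF 44700 ≥ CHF 32000, so the exemption is fully phased out
  Base: CHF 343500 − CHF 0 = CHF 343500
  CHF 343500 × 12% = CHF 41220

CHF 41220 > CHF 41190, so the book-profits minimum tax is the binding amount.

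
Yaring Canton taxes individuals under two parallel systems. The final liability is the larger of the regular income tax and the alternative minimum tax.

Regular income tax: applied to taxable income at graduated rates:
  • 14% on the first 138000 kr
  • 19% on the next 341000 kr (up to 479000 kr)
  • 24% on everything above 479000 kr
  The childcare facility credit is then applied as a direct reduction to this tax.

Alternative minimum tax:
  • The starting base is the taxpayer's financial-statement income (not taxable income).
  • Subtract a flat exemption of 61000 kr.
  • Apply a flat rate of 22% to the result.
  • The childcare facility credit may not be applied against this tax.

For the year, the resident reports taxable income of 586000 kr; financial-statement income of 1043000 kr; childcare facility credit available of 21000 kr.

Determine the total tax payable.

216040 kr

Regular income tax:
  138000 kr × 14% = 19320 kr
  341000 kr × 19% = 64790 kr
  107000 kr × 24% = 25680 kr
  → 109790 kr
  Less childcare facility credit 21000 kr → 88790 kr

Alternative minimum tax:
  Base (financial-statement income): 1043000 kr
  Less exemption 61000 kr → base 982000 kr
  982000 kr × 22% = 216040 kr

216040 kr > 88790 kr, so the alternative minimum tax is the binding amount.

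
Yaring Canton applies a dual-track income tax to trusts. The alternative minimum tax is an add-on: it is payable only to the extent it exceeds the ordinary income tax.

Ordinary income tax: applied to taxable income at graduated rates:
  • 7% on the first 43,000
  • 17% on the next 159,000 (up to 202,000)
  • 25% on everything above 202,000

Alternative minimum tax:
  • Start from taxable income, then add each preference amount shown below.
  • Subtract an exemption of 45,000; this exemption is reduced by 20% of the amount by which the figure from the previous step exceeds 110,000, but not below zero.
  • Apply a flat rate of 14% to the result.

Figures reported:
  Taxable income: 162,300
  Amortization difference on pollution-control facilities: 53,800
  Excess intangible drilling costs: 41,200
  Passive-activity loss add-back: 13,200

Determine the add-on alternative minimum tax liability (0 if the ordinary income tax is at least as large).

Alternative minimum tax:
  Adjusted income: 162,300 + 53,800 + 41,200 + 13,200 = 270,500
  Exemption: 45,000 − 20% × (270,500 − 110,000) = 45,000 − 32,100 = 12,900
  Base: 270,500 − 12,900 = 257,600
  257,600 × 14% = 36,064

Ordinary income tax:
  43,000 × 7% = 3,010
  119,300 × 17% = 20,281
  → 23,291

Excess of alternative minimum tax over ordinary income tax: 36,064 − 23,291 = 12,773.

12,773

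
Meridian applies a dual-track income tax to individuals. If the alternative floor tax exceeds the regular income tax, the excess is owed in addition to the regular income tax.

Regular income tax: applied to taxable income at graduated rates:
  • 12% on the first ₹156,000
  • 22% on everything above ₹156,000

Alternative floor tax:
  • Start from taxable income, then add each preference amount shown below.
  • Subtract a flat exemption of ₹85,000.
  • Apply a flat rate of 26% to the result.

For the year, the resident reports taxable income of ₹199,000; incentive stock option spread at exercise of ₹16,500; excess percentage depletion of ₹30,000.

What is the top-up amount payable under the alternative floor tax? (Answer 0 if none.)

Alternative floor tax:
  Adjusted income: ₹199,000 + ₹16,500 + ₹30,000 = ₹245,500
  Less exemption ₹85,000 → base ₹160,500
  ₹160,500 × 26% = ₹41,730

Regular income tax:
  ₹156,000 × 12% = ₹18,720
  ₹43,000 × 22% = ₹9,460
  → ₹28,180

Excess of alternative floor tax over regular income tax: ₹41,730 − ₹28,180 = ₹13,550.

₹13,550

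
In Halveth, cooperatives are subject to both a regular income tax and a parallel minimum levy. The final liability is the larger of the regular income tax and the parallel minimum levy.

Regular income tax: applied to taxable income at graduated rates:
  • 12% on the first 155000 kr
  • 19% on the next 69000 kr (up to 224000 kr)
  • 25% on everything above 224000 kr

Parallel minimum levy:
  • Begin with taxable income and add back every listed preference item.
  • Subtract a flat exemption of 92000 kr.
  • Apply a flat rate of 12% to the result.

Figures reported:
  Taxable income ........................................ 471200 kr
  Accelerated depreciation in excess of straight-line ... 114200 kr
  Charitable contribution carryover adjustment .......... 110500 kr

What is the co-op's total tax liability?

93510 kr

Regular income tax:
  155000 kr × 12% = 18600 kr
  69000 kr × 19% = 13110 kr
  247200 kr × 25% = 61800 kr
  → 93510 kr

Parallel minimum levy:
  Adjusted income: 471200 kr + 114200 kr + 110500 kr = 695900 kr
  Less exemption 92000 kr → base 603900 kr
  603900 kr × 12% = 72468 kr

93510 kr > 72468 kr, so the regular income tax governs.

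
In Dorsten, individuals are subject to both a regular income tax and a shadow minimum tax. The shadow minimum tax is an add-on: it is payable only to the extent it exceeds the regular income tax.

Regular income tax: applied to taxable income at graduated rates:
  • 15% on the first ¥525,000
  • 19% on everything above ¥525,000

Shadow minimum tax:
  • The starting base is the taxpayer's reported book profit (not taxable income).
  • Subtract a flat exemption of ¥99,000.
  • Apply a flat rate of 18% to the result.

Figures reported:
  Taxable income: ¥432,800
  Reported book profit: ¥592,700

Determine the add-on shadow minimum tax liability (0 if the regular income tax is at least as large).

Regular income tax:
  ¥432,800 × 15% = ¥64,920

Shadow minimum tax:
  Base (reported book profit): ¥592,700
  Less exemption ¥99,000 → base ¥493,700
  ¥493,700 × 18% = ¥88,866

Excess of shadow minimum tax over regular income tax: ¥88,866 − ¥64,920 = ¥23,946.

¥23,946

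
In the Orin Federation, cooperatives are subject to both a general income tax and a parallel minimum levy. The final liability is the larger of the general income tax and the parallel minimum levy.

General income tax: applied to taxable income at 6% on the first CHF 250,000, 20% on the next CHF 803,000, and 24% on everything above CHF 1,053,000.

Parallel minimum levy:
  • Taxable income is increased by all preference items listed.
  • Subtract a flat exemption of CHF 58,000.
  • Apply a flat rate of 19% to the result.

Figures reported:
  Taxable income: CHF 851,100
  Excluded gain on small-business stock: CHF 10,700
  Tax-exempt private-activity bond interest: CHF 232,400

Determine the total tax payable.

Parallel minimum levy:
  Adjusted income: CHF 851,100 + CHF 10,700 + CHF 232,400 = CHF 1,094,200
  Less exemption CHF 58,000 → base CHF 1,036,200
  CHF 1,036,200 × 19% = CHF 196,878

General income tax:
  CHF 250,000 × 6% = CHF 15,000
  CHF 601,100 × 20% = CHF 120,220
  → CHF 135,220

CHF 196,878 > CHF 135,220, so the parallel minimum levy is the binding amount.

CHF 196,878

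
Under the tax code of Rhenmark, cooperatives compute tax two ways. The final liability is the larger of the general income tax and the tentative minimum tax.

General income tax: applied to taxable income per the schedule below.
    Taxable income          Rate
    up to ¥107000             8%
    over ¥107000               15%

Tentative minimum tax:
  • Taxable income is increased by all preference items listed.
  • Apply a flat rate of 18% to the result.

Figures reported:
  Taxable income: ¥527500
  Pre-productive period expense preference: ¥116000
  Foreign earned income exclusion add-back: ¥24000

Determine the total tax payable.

¥120150

Tentative minimum tax:
  Adjusted income: ¥527500 + ¥116000 + ¥24000 = ¥667500
  ¥667500 × 18% = ¥120150

General income tax:
  ¥107000 × 8% = ¥8560
  ¥420500 × 15% = ¥63075
  → ¥71635

¥120150 > ¥71635, so the tentative minimum tax is the binding amount.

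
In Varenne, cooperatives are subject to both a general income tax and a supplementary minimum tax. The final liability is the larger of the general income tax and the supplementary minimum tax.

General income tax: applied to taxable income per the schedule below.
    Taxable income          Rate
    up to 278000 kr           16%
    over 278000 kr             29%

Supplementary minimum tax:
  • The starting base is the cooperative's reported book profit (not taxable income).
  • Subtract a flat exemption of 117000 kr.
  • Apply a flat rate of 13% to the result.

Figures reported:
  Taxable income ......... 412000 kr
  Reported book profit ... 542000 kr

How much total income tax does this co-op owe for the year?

Supplementary minimum tax:
  Base (reported book profit): 542000 kr
  Less exemption 117000 kr → base 425000 kr
  425000 kr × 13% = 55250 kr

General income tax:
  278000 kr × 16% = 44480 kr
  134000 kr × 29% = 38860 kr
  → 83340 kr

83340 kr > 55250 kr, so the general income tax governs.

83340 kr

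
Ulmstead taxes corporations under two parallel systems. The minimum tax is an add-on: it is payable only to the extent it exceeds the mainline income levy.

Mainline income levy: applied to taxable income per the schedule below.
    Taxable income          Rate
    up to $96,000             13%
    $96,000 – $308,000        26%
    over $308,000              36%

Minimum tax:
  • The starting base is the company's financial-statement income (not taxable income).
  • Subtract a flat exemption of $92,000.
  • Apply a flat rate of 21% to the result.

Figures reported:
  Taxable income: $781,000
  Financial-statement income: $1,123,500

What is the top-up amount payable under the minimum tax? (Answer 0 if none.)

$0

Mainline income levy:
  $96,000 × 13% = $12,480
  $212,000 × 26% = $55,120
  $473,000 × 36% = $170,280
  → $237,880

Minimum tax:
  Base (financial-statement income): $1,123,500
  Less exemption $92,000 → base $1,031,500
  $1,031,500 × 21% = $216,615

$216,615 ≤ $237,880, so no add-on is due.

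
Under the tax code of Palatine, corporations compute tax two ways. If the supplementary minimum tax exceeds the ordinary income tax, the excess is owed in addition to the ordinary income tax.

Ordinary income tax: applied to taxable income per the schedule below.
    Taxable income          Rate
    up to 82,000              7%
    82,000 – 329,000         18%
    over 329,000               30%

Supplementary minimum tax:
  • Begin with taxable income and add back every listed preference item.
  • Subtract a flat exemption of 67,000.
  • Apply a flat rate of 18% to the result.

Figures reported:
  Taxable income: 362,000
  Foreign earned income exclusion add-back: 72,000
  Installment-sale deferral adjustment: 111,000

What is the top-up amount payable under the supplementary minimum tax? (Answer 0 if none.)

Supplementary minimum tax:
  Adjusted income: 362,000 + 72,000 + 111,000 = 545,000
  Less exemption 67,000 → base 478,000
  478,000 × 18% = 86,040

Ordinary income tax:
  82,000 × 7% = 5,740
  247,000 × 18% = 44,460
  33,000 × 30% = 9,900
  → 60,100

Excess of supplementary minimum tax over ordinary income tax: 86,040 − 60,100 = 25,940.

25,940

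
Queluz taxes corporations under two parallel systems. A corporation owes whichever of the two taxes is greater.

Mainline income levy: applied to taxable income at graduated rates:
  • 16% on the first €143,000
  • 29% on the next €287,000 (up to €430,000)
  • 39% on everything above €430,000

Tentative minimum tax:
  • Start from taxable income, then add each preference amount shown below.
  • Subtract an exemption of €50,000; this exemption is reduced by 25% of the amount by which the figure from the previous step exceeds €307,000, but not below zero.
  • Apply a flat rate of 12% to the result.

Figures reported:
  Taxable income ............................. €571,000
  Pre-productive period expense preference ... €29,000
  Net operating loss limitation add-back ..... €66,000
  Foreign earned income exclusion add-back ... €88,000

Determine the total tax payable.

€161,100

Tentative minimum tax:
  Adjusted income: €571,000 + €29,000 + €66,000 + €88,000 = €754,000
  Exemption: 25% × (€754,000 − €307,000) = €111,750 ≥ €50,000, so the exemption is fully phased out
  Base: €754,000 − €0 = €754,000
  €754,000 × 12% = €90,480

Mainline income levy:
  €143,000 × 16% = €22,880
  €287,000 × 29% = €83,230
  €141,000 × 39% = €54,990
  → €161,100

€161,100 > €90,480, so the mainline income levy governs.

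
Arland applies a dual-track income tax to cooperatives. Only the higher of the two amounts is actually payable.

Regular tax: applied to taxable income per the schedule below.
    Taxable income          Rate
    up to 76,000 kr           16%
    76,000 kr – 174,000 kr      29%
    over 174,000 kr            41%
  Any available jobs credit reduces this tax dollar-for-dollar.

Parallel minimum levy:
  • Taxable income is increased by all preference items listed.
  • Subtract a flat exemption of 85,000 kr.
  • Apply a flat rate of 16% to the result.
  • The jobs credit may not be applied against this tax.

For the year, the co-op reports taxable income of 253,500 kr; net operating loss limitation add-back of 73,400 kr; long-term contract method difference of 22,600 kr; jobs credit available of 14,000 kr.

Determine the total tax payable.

59,175 kr

Parallel minimum levy:
  Adjusted income: 253,500 kr + 73,400 kr + 22,600 kr = 349,500 kr
  Less exemption 85,000 kr → base 264,500 kr
  264,500 kr × 16% = 42,320 kr

Regular tax:
  76,000 kr × 16% = 12,160 kr
  98,000 kr × 29% = 28,420 kr
  79,500 kr × 41% = 32,595 kr
  → 73,175 kr
  Less jobs credit 14,000 kr → 59,175 kr

59,175 kr > 42,320 kr, so the regular tax governs.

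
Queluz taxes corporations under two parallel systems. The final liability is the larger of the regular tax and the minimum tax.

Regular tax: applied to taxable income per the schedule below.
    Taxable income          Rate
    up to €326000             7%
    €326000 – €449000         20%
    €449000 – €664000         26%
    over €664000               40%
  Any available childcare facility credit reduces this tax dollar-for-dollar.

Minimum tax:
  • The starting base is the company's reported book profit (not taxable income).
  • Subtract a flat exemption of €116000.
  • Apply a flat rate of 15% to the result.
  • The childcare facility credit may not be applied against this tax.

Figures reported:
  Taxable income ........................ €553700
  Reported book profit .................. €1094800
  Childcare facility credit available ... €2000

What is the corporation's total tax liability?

€146820

Minimum tax:
  Base (reported book profit): €1094800
  Less exemption €116000 → base €978800
  €978800 × 15% = €146820

Regular tax:
  €326000 × 7% = €22820
  €123000 × 20% = €24600
  €104700 × 26% = €27222
  → €74642
  Less childcare facility credit €2000 → €72642

€146820 > €72642, so the minimum tax is the binding amount.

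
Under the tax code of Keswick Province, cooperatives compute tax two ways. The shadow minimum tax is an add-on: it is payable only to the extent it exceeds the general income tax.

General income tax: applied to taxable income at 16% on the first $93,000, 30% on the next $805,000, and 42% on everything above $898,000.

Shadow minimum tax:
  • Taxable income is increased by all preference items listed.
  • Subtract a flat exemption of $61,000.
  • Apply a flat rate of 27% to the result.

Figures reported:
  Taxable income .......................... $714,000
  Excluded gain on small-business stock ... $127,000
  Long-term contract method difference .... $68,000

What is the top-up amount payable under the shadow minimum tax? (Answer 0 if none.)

Shadow minimum tax:
  Adjusted income: $714,000 + $127,000 + $68,000 = $909,000
  Less exemption $61,000 → base $848,000
  $848,000 × 27% = $228,960

General income tax:
  $93,000 × 16% = $14,880
  $621,000 × 30% = $186,300
  → $201,180

Excess of shadow minimum tax over general income tax: $228,960 − $201,180 = $27,780.

$27,780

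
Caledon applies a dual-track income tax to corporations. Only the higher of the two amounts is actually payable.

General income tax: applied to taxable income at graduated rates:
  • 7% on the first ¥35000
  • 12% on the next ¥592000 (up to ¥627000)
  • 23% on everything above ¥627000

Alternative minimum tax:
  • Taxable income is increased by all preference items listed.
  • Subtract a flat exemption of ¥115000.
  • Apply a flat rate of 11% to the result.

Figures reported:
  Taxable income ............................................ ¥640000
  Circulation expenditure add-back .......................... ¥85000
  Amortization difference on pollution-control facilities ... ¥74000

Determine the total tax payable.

¥76480

Alternative minimum tax:
  Adjusted income: ¥640000 + ¥85000 + ¥74000 = ¥799000
  Less exemption ¥115000 → base ¥684000
  ¥684000 × 11% = ¥75240

General income tax:
  ¥35000 × 7% = ¥2450
  ¥592000 × 12% = ¥71040
  ¥13000 × 23% = ¥2990
  → ¥76480

¥76480 > ¥75240, so the general income tax governs.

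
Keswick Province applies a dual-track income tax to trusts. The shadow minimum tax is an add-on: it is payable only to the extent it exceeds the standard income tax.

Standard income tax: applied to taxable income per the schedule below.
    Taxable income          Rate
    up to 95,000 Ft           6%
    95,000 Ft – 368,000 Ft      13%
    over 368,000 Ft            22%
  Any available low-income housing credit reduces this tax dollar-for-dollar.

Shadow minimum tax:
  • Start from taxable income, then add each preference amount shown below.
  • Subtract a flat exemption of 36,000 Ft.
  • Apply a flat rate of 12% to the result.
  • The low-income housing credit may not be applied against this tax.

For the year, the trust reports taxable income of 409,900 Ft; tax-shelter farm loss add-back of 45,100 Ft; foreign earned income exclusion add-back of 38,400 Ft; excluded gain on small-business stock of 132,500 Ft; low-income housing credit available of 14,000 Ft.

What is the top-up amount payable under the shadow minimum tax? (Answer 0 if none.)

34,380 Ft

Standard income tax:
  95,000 Ft × 6% = 5,700 Ft
  273,000 Ft × 13% = 35,490 Ft
  41,900 Ft × 22% = 9,218 Ft
  → 50,408 Ft
  Less low-income housing credit 14,000 Ft → 36,408 Ft

Shadow minimum tax:
  Adjusted income: 409,900 Ft + 45,100 Ft + 38,400 Ft + 132,500 Ft = 625,900 Ft
  Less exemption 36,000 Ft → base 589,900 Ft
  589,900 Ft × 12% = 70,788 Ft

Excess of shadow minimum tax over standard income tax: 70,788 Ft − 36,408 Ft = 34,380 Ft.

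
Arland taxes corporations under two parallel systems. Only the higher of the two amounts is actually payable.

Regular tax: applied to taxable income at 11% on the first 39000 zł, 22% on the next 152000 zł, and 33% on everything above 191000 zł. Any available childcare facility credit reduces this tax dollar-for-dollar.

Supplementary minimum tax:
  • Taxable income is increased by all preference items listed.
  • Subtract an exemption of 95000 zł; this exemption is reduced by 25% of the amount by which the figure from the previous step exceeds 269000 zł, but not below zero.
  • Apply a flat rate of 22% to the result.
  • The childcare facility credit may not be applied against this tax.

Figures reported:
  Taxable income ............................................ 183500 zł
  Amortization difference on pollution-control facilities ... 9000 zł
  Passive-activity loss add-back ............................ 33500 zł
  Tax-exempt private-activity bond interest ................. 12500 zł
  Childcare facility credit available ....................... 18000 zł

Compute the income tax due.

31570 zł

Regular tax:
  39000 zł × 11% = 4290 zł
  144500 zł × 22% = 31790 zł
  → 36080 zł
  Less childcare facility credit 18000 zł → 18080 zł

Supplementary minimum tax:
  Adjusted income: 183500 zł + 9000 zł + 33500 zł + 12500 zł = 238500 zł
  Exemption: 238500 zł ≤ 269000 zł, so full 95000 zł applies
  Base: 238500 zł − 95000 zł = 143500 zł
  143500 zł × 22% = 31570 zł

31570 zł > 18080 zł, so the supplementary minimum tax is the binding amount.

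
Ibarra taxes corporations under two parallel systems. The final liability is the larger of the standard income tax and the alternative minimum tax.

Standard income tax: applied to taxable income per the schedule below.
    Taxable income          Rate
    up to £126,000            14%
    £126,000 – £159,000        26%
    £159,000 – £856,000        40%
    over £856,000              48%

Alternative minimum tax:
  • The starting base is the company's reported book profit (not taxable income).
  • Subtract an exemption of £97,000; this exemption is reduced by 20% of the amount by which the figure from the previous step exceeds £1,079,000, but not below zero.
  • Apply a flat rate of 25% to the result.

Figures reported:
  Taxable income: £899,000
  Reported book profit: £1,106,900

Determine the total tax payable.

Standard income tax:
  £126,000 × 14% = £17,640
  £33,000 × 26% = £8,580
  £697,000 × 40% = £278,800
  £43,000 × 48% = £20,640
  → £325,660

Alternative minimum tax:
  Base (reported book profit): £1,106,900
  Exemption: £97,000 − 20% × (£1,106,900 − £1,079,000) = £97,000 − £5,580 = £91,420
  Base: £1,106,900 − £91,420 = £1,015,480
  £1,015,480 × 25% = £253,870

£325,660 > £253,870, so the standard income tax governs.

£325,660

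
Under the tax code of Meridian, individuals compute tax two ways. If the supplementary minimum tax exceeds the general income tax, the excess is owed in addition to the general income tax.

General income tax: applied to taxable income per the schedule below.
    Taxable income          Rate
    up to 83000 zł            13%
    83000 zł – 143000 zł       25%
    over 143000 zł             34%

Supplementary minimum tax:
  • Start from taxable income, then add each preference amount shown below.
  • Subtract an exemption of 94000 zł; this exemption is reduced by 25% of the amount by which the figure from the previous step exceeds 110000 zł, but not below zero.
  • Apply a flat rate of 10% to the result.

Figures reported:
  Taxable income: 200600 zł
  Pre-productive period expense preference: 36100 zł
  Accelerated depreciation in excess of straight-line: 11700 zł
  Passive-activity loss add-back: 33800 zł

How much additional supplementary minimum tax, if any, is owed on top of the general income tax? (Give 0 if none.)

0 zł

General income tax:
  83000 zł × 13% = 10790 zł
  60000 zł × 25% = 15000 zł
  57600 zł × 34% = 19584 zł
  → 45374 zł

Supplementary minimum tax:
  Adjusted income: 200600 zł + 36100 zł + 11700 zł + 33800 zł = 282200 zł
  Exemption: 94000 zł − 25% × (282200 zł − 110000 zł) = 94000 zł − 43050 zł = 50950 zł
  Base: 282200 zł − 50950 zł = 231250 zł
  231250 zł × 10% = 23125 zł

23125 zł ≤ 45374 zł, so no add-on is due.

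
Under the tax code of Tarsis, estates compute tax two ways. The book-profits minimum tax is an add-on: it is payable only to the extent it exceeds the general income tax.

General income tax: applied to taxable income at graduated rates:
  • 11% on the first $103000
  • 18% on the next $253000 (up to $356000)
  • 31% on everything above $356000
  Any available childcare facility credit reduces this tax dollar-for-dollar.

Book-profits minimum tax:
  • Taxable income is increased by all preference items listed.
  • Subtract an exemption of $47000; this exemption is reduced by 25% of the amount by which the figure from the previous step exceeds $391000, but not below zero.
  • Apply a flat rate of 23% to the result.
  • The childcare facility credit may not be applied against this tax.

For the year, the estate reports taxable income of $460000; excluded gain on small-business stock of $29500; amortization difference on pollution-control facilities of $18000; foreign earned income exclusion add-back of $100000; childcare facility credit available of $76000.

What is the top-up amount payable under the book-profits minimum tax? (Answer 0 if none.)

$126615

Book-profits minimum tax:
  Adjusted income: $460000 + $29500 + $18000 + $100000 = $607500
  Exemption: 25% × ($607500 − $391000) = $54125 ≥ $47000, so the exemption is fully phased out
  Base: $607500 − $0 = $607500
  $607500 × 23% = $139725

General income tax:
  $103000 × 11% = $11330
  $253000 × 18% = $45540
  $104000 × 31% = $32240
  → $89110
  Less childcare facility credit $76000 → $13110

Excess of book-profits minimum tax over general income tax: $139725 − $13110 = $126615.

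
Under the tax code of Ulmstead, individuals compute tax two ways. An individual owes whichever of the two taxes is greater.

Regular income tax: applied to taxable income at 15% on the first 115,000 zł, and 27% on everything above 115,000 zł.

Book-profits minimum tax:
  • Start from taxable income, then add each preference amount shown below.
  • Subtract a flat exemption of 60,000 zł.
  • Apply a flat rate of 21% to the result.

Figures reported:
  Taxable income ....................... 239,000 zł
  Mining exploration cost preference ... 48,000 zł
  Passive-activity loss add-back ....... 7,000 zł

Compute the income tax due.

Book-profits minimum tax:
  Adjusted income: 239,000 zł + 48,000 zł + 7,000 zł = 294,000 zł
  Less exemption 60,000 zł → base 234,000 zł
  234,000 zł × 21% = 49,140 zł

Regular income tax:
  115,000 zł × 15% = 17,250 zł
  124,000 zł × 27% = 33,480 zł
  → 50,730 zł

50,730 zł > 49,140 zł, so the regular income tax governs.

50,730 zł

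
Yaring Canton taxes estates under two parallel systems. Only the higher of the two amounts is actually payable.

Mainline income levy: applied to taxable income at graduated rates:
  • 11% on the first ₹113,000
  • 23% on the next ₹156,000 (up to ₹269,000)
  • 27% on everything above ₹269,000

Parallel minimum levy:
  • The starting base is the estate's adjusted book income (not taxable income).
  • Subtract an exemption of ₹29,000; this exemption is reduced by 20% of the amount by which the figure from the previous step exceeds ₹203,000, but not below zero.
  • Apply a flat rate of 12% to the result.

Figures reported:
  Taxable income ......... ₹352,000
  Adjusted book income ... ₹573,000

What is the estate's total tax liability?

₹70,720

Parallel minimum levy:
  Base (adjusted book income): ₹573,000
  Exemption: 20% × (₹573,000 − ₹203,000) = ₹74,000 ≥ ₹29,000, so the exemption is fully phased out
  Base: ₹573,000 − ₹0 = ₹573,000
  ₹573,000 × 12% = ₹68,760

Mainline income levy:
  ₹113,000 × 11% = ₹12,430
  ₹156,000 × 23% = ₹35,880
  ₹83,000 × 27% = ₹22,410
  → ₹70,720

₹70,720 > ₹68,760, so the mainline income levy governs.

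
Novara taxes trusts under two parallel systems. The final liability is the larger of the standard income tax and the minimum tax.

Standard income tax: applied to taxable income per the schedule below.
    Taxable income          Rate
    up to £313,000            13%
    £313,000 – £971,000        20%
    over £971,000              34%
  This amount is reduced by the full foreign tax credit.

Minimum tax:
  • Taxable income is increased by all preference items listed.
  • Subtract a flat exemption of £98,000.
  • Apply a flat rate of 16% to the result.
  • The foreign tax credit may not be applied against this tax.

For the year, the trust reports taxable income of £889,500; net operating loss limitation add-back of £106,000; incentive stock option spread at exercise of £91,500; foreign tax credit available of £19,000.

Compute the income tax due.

Minimum tax:
  Adjusted income: £889,500 + £106,000 + £91,500 = £1,087,000
  Less exemption £98,000 → base £989,000
  £989,000 × 16% = £158,240

Standard income tax:
  £313,000 × 13% = £40,690
  £576,500 × 20% = £115,300
  → £155,990
  Less foreign tax credit £19,000 → £136,990

£158,240 > £136,990, so the minimum tax is the binding amount.

£158,240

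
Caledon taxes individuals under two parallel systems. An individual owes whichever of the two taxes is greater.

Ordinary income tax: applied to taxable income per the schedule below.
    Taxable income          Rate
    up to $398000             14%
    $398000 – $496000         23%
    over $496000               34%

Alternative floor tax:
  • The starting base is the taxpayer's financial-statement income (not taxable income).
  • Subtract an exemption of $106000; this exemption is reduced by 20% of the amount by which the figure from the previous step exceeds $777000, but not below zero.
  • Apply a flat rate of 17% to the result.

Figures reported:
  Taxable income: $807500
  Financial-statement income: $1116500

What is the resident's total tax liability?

$184170

Ordinary income tax:
  $398000 × 14% = $55720
  $98000 × 23% = $22540
  $311500 × 34% = $105910
  → $184170

Alternative floor tax:
  Base (financial-statement income): $1116500
  Exemption: $106000 − 20% × ($1116500 − $777000) = $106000 − $67900 = $38100
  Base: $1116500 − $38100 = $1078400
  $1078400 × 17% = $183328

$184170 > $183328, so the ordinary income tax governs.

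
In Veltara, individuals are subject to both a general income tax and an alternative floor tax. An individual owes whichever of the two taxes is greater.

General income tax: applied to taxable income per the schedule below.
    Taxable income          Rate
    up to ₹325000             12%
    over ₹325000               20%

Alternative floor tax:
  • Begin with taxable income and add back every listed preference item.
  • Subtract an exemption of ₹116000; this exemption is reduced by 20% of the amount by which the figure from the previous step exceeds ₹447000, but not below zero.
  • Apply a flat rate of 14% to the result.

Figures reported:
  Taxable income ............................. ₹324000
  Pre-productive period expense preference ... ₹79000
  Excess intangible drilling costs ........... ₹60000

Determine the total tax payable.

General income tax:
  ₹324000 × 12% = ₹38880

Alternative floor tax:
  Adjusted income: ₹324000 + ₹79000 + ₹60000 = ₹463000
  Exemption: ₹116000 − 20% × (₹463000 − ₹447000) = ₹116000 − ₹3200 = ₹112800
  Base: ₹463000 − ₹112800 = ₹350200
  ₹350200 × 14% = ₹49028

₹49028 > ₹38880, so the alternative floor tax is the binding amount.

₹49028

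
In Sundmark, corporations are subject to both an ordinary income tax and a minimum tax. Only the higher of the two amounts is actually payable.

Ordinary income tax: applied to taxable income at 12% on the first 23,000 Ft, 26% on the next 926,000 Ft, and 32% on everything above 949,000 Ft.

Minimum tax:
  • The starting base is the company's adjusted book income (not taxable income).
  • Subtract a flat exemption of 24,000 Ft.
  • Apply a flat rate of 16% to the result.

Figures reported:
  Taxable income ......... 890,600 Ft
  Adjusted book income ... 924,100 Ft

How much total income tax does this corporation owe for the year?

228,336 Ft

Minimum tax:
  Base (adjusted book income): 924,100 Ft
  Less exemption 24,000 Ft → base 900,100 Ft
  900,100 Ft × 16% = 144,016 Ft

Ordinary income tax:
  23,000 Ft × 12% = 2,760 Ft
  867,600 Ft × 26% = 225,576 Ft
  → 228,336 Ft

228,336 Ft > 144,016 Ft, so the ordinary income tax governs.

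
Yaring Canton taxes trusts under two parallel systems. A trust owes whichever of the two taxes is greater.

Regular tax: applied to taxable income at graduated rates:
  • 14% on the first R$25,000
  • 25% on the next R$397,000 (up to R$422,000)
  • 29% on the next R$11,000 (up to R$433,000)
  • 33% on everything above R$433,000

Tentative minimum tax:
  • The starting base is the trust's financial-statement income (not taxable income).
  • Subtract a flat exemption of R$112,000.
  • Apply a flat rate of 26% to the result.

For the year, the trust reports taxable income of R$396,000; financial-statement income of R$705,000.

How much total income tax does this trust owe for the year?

Tentative minimum tax:
  Base (financial-statement income): R$705,000
  Less exemption R$112,000 → base R$593,000
  R$593,000 × 26% = R$154,180

Regular tax:
  R$25,000 × 14% = R$3,500
  R$371,000 × 25% = R$92,750
  → R$96,250

R$154,180 > R$96,250, so the tentative minimum tax is the binding amount.

R$154,180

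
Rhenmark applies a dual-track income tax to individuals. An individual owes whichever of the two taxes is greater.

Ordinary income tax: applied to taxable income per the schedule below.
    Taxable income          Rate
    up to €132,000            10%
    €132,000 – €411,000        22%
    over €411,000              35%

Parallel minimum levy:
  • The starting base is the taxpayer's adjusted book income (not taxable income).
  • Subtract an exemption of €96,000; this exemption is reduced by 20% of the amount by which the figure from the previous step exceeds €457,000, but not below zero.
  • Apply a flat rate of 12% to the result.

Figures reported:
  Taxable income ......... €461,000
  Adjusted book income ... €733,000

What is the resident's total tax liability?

Ordinary income tax:
  €132,000 × 10% = €13,200
  €279,000 × 22% = €61,380
  €50,000 × 35% = €17,500
  → €92,080

Parallel minimum levy:
  Base (adjusted book income): €733,000
  Exemption: €96,000 − 20% × (€733,000 − €457,000) = €96,000 − €55,200 = €40,800
  Base: €733,000 − €40,800 = €692,200
  €692,200 × 12% = €83,064

€92,080 > €83,064, so the ordinary income tax governs.

€92,080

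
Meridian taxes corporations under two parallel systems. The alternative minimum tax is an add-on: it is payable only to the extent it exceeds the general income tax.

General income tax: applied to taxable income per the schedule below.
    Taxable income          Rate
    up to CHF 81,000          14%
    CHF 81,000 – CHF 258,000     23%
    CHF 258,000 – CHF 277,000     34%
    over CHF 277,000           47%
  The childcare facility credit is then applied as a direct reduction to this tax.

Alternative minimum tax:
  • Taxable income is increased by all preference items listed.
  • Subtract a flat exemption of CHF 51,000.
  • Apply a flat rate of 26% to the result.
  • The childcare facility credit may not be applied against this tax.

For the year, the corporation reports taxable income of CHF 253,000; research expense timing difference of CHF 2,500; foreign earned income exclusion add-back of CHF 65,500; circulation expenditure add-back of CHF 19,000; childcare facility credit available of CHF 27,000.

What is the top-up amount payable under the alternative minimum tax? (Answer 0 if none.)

Alternative minimum tax:
  Adjusted income: CHF 253,000 + CHF 2,500 + CHF 65,500 + CHF 19,000 = CHF 340,000
  Less exemption CHF 51,000 → base CHF 289,000
  CHF 289,000 × 26% = CHF 75,140

General income tax:
  CHF 81,000 × 14% = CHF 11,340
  CHF 172,000 × 23% = CHF 39,560
  → CHF 50,900
  Less childcare facility credit CHF 27,000 → CHF 23,900

Excess of alternative minimum tax over general income tax: CHF 75,140 − CHF 23,900 = CHF 51,240.

CHF 51,240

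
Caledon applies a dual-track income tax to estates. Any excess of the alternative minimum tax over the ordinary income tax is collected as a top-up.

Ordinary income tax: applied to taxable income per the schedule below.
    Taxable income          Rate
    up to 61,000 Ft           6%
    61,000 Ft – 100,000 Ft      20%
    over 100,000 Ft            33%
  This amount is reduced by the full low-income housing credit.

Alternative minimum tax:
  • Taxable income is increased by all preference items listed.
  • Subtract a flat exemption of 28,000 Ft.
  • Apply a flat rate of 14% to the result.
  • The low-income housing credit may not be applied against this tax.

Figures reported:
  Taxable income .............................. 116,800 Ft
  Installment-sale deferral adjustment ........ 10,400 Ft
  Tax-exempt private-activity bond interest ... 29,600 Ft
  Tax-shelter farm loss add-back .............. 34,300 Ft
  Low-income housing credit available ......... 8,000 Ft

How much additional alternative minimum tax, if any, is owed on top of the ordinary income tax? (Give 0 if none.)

Alternative minimum tax:
  Adjusted income: 116,800 Ft + 10,400 Ft + 29,600 Ft + 34,300 Ft = 191,100 Ft
  Less exemption 28,000 Ft → base 163,100 Ft
  163,100 Ft × 14% = 22,834 Ft

Ordinary income tax:
  61,000 Ft × 6% = 3,660 Ft
  39,000 Ft × 20% = 7,800 Ft
  16,800 Ft × 33% = 5,544 Ft
  → 17,004 Ft
  Less low-income housing credit 8,000 Ft → 9,004 Ft

Excess of alternative minimum tax over ordinary income tax: 22,834 Ft − 9,004 Ft = 13,830 Ft.

13,830 Ft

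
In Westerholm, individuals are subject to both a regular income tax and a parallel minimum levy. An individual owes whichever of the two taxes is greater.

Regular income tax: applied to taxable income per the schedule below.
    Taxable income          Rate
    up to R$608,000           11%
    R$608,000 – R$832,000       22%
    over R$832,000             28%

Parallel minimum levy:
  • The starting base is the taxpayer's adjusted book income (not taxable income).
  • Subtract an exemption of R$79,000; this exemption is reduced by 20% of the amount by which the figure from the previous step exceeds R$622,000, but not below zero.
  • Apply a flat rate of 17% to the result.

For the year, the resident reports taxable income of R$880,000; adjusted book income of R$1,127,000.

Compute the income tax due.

Parallel minimum levy:
  Base (adjusted book income): R$1,127,000
  Exemption: 20% × (R$1,127,000 − R$622,000) = R$101,000 ≥ R$79,000, so the exemption is fully phased out
  Base: R$1,127,000 − R$0 = R$1,127,000
  R$1,127,000 × 17% = R$191,590

Regular income tax:
  R$608,000 × 11% = R$66,880
  R$224,000 × 22% = R$49,280
  R$48,000 × 28% = R$13,440
  → R$129,600

R$191,590 > R$129,600, so the parallel minimum levy is the binding amount.

R$191,590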